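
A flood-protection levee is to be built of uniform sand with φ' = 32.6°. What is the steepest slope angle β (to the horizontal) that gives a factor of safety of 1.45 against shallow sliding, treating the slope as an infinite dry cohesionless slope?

For an infinite dry cohesionless slope FS = tanφ'/tanβ, so tanβ = tanφ' / FS.
tanβ = tan32.6° / 1.45 = 0.6395 / 1.45 = 0.4411
β = arctan(0.4411) = 23.80°

β = 23.8°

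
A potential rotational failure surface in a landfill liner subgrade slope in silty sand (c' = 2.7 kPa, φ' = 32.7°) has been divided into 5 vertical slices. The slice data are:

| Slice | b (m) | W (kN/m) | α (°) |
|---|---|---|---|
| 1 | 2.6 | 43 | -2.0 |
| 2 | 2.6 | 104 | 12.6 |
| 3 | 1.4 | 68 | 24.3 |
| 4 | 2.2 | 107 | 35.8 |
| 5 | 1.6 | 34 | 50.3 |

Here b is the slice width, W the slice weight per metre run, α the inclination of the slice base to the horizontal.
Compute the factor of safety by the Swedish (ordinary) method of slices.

Ordinary method of slices: FS = Σ[c'·Δl_i + (W_i cosα_i)·tanφ'] / Σ W_i sinα_i, with Δl_i = b_i / cosα_i.
Slice 1: Δl = 2.6/cos(-2.0°) = 2.602 m; N'_1 = 43·cos(-2.0°) = 43.0; c'Δl = 7.02; W sinα = -1.5
Slice 2: Δl = 2.6/cos12.6° = 2.664 m; N'_2 = 104·cos12.6° = 101.5; c'Δl = 7.19; W sinα = 22.7
Slice 3: Δl = 1.4/cos24.3° = 1.536 m; N'_3 = 68·cos24.3° = 62.0; c'Δl = 4.15; W sinα = 28.0
Slice 4: Δl = 2.2/cos35.8° = 2.712 m; N'_4 = 107·cos35.8° = 86.8; c'Δl = 7.32; W sinα = 62.6
Slice 5: Δl = 1.6/cos50.3° = 2.505 m; N'_5 = 34·cos50.3° = 21.7; c'Δl = 6.76; W sinα = 26.2
Σc'Δl = 32.5 kN/m; ΣN' = 314.9 kN/m; ΣW sinα = 137.9 kN/m
Resisting = 32.5 + 314.9·tan32.7° = 32.5 + 202.2 = 234.6 kN/m
FS = 234.6 / 137.9 = 1.701

FS = 1.70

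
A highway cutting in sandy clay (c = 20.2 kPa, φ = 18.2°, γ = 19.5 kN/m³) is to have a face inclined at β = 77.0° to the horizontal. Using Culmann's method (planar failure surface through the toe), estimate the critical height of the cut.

Culmann's analysis gives the critical failure plane at α_cr = (β + φ)/2 = (77.0 + 18.2)/2 = 47.6°, and the critical height
H_c = (4c/γ) · sinβ cosφ / [1 − cos(β − φ)]
    = (4·20.2/19.5) · sin77.0°·cos18.2° / [1 − cos(58.8°)]
    = 4.144 · 0.9744·0.9500 / [1 − 0.5180]
    = 4.144 · 0.9256 / 0.4820
    = 7.96 m

H_c = 7.96 m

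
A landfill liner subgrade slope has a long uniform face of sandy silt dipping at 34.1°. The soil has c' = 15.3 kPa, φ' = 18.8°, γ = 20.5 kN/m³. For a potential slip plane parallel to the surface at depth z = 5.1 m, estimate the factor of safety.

For an infinite slope with a slip plane parallel to the surface (no pore pressure): FS = [c' + γz cos²β tanφ'] / [γz sinβ cosβ].
γz = 20.5·5.1 = 104.55 kN/m²
Numerator = 15.3 + 104.55·cos²34.1°·tan18.8° = 15.3 + 104.55·0.6857·0.3404 = 39.705 kPa
Denominator = 104.55·sin34.1°·cos34.1° = 104.55·0.5606·0.8281 = 48.537 kPa
FS = 39.705 / 48.537 = 0.818

FS = 0.82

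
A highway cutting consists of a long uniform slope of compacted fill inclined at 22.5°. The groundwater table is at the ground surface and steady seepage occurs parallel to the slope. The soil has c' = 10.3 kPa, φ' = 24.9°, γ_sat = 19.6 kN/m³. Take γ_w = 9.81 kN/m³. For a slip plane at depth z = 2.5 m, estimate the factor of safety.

FS = 1.15

With seepage parallel to the slope and the water table at the surface, the effective normal stress on the slip plane uses the buoyant unit weight γ' = γ_sat − γ_w while the driving shear stress uses γ_sat:
FS = [c' + γ' z cos²β tanφ'] / [γ_sat z sinβ cosβ]
γ' = 19.6 − 9.81 = 9.79 kN/m³
Numerator = 10.3 + 9.79·2.5·cos²22.5°·tan24.9° = 10.3 + 9.79·2.5·0.8536·0.4642 = 19.997 kPa
Denominator = 19.6·2.5·sin22.5°·cos22.5° = 19.6·2.5·0.3827·0.9239 = 17.324 kPa
FS = 19.997 / 17.324 = 1.154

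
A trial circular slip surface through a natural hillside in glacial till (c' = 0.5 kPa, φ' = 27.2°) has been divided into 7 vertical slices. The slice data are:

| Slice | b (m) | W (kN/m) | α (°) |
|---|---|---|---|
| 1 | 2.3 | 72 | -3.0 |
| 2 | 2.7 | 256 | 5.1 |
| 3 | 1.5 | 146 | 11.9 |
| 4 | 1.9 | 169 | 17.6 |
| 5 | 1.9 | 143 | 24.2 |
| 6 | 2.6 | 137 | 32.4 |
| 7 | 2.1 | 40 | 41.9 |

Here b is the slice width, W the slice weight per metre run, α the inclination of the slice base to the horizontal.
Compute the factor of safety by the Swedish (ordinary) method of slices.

FS = 1.83

Ordinary method of slices: FS = Σ[c'·Δl_i + (W_i cosα_i)·tanφ'] / Σ W_i sinα_i, with Δl_i = b_i / cosα_i.
Slice 1: Δl = 2.3/cos(-3.0°) = 2.303 m; N'_1 = 72·cos(-3.0°) = 71.9; c'Δl = 1.15; W sinα = -3.8
Slice 2: Δl = 2.7/cos5.1° = 2.711 m; N'_2 = 256·cos5.1° = 255.0; c'Δl = 1.36; W sinα = 22.8
Slice 3: Δl = 1.5/cos11.9° = 1.533 m; N'_3 = 146·cos11.9° = 142.9; c'Δl = 0.77; W sinα = 30.1
Slice 4: Δl = 1.9/cos17.6° = 1.993 m; N'_4 = 169·cos17.6° = 161.1; c'Δl = 1.00; W sinα = 51.1
Slice 5: Δl = 1.9/cos24.2° = 2.083 m; N'_5 = 143·cos24.2° = 130.4; c'Δl = 1.04; W sinα = 58.6
Slice 6: Δl = 2.6/cos32.4° = 3.079 m; N'_6 = 137·cos32.4° = 115.7; c'Δl = 1.54; W sinα = 73.4
Slice 7: Δl = 2.1/cos41.9° = 2.821 m; N'_7 = 40·cos41.9° = 29.8; c'Δl = 1.41; W sinα = 26.7
Σc'Δl = 8.3 kN/m; ΣN' = 906.7 kN/m; ΣW sinα = 258.9 kN/m
Resisting = 8.3 + 906.7·tan27.2° = 8.3 + 466.0 = 474.3 kN/m
FS = 474.3 / 258.9 = 1.832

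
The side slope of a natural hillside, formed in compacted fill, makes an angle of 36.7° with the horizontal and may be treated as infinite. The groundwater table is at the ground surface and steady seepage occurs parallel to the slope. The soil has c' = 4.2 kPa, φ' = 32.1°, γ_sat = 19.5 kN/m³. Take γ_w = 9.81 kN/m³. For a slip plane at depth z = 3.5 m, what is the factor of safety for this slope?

FS = 0.55

With seepage parallel to the slope and the water table at the surface, the effective normal stress on the slip plane uses the buoyant unit weight γ' = γ_sat − γ_w while the driving shear stress uses γ_sat:
FS = [c' + γ' z cos²β tanφ'] / [γ_sat z sinβ cosβ]
γ' = 19.5 − 9.81 = 9.69 kN/m³
Numerator = 4.2 + 9.69·3.5·cos²36.7°·tan32.1° = 4.2 + 9.69·3.5·0.6428·0.6273 = 17.876 kPa
Denominator = 19.5·3.5·sin36.7°·cos36.7° = 19.5·3.5·0.5976·0.8018 = 32.703 kPa
FS = 17.876 / 32.703 = 0.547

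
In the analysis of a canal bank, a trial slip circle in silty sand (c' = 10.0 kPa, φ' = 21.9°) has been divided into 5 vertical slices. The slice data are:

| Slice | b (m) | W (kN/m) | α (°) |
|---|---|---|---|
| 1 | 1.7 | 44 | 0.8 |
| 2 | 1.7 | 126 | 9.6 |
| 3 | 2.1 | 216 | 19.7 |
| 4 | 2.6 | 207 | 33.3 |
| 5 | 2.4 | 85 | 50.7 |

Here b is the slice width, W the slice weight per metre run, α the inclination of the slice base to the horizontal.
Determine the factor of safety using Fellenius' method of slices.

FS = 1.34

Ordinary method of slices: FS = Σ[c'·Δl_i + (W_i cosα_i)·tanφ'] / Σ W_i sinα_i, with Δl_i = b_i / cosα_i.
Slice 1: Δl = 1.7/cos0.8° = 1.700 m; N'_1 = 44·cos0.8° = 44.0; c'Δl = 17.00; W sinα = 0.6
Slice 2: Δl = 1.7/cos9.6° = 1.724 m; N'_2 = 126·cos9.6° = 124.2; c'Δl = 17.24; W sinα = 21.0
Slice 3: Δl = 2.1/cos19.7° = 2.231 m; N'_3 = 216·cos19.7° = 203.4; c'Δl = 22.31; W sinα = 72.8
Slice 4: Δl = 2.6/cos33.3° = 3.111 m; N'_4 = 207·cos33.3° = 173.0; c'Δl = 31.11; W sinα = 113.6
Slice 5: Δl = 2.4/cos50.7° = 3.789 m; N'_5 = 85·cos50.7° = 53.8; c'Δl = 37.89; W sinα = 65.8
Σc'Δl = 125.5 kN/m; ΣN' = 598.4 kN/m; ΣW sinα = 273.9 kN/m
Resisting = 125.5 + 598.4·tan21.9° = 125.5 + 240.6 = 366.1 kN/m
FS = 366.1 / 273.9 = 1.337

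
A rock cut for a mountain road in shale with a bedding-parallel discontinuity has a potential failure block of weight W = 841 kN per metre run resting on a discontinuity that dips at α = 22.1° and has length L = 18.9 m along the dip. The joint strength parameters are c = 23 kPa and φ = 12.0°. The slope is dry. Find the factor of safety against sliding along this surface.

Resolving the block weight along and normal to the plane and applying the Mohr–Coulomb strength on the joint:
N' = W cosα = 841·cos22.1° = 779.2 kN/m
Driving force T = W sinα = 841·sin22.1° = 316.4 kN/m
Resisting force R = c·L + N'·tanφ = 23·18.9 + 779.2·tan12.0° = 434.7 + 165.6 = 600.3 kN/m
FS = R / T = 600.3 / 316.4 = 1.897

FS = 1.90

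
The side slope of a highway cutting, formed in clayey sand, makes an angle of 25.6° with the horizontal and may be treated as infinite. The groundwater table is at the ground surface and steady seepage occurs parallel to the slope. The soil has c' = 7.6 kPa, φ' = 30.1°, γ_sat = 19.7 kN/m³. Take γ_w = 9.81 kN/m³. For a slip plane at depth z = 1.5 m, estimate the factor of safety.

FS = 1.27

With seepage parallel to the slope and the water table at the surface, the effective normal stress on the slip plane uses the buoyant unit weight γ' = γ_sat − γ_w while the driving shear stress uses γ_sat:
FS = [c' + γ' z cos²β tanφ'] / [γ_sat z sinβ cosβ]
γ' = 19.7 − 9.81 = 9.89 kN/m³
Numerator = 7.6 + 9.89·1.5·cos²25.6°·tan30.1° = 7.6 + 9.89·1.5·0.8133·0.5797 = 14.594 kPa
Denominator = 19.7·1.5·sin25.6°·cos25.6° = 19.7·1.5·0.4321·0.9018 = 11.515 kPa
FS = 14.594 / 11.515 = 1.267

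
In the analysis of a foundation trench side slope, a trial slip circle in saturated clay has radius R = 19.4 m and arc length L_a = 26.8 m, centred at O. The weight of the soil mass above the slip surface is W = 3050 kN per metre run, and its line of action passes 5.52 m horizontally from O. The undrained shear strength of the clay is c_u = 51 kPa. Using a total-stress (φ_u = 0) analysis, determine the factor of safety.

Taking moments about the centre O, the resisting moment is provided by the undrained shear strength acting along the arc:
M_R = c_u·L_a·R = 51·26.80·19.4 = 26515.9 kN·m/m
M_D = W·d = 3050·5.52 = 16836.0 kN·m/m
FS = M_R / M_D = 26515.9 / 16836.0 = 1.575

FS = 1.57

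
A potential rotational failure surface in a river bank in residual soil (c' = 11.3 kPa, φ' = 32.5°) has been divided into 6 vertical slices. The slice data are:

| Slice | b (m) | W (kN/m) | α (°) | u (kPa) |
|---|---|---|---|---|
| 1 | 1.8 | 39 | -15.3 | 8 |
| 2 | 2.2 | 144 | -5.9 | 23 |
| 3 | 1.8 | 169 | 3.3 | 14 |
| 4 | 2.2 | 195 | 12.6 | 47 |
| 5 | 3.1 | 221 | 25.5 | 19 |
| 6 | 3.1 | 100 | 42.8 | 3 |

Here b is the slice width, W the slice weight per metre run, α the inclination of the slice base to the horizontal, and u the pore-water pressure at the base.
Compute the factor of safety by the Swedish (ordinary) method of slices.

FS = 2.74

Ordinary method of slices: FS = Σ[c'·Δl_i + (W_i cosα_i − u_i·Δl_i)·tanφ'] / Σ W_i sinα_i, with Δl_i = b_i / cosα_i.
Slice 1: Δl = 1.8/cos(-15.3°) = 1.866 m; N'_1 = 39·cos(-15.3°) − 8·1.866 = 22.7; c'Δl = 21.09; W sinα = -10.3
Slice 2: Δl = 2.2/cos(-5.9°) = 2.212 m; N'_2 = 144·cos(-5.9°) − 23·2.212 = 92.4; c'Δl = 24.99; W sinα = -14.8
Slice 3: Δl = 1.8/cos3.3° = 1.803 m; N'_3 = 169·cos3.3° − 14·1.803 = 143.5; c'Δl = 20.37; W sinα = 9.7
Slice 4: Δl = 2.2/cos12.6° = 2.254 m; N'_4 = 195·cos12.6° − 47·2.254 = 84.4; c'Δl = 25.47; W sinα = 42.5
Slice 5: Δl = 3.1/cos25.5° = 3.435 m; N'_5 = 221·cos25.5° − 19·3.435 = 134.2; c'Δl = 38.81; W sinα = 95.1
Slice 6: Δl = 3.1/cos42.8° = 4.225 m; N'_6 = 100·cos42.8° − 3·4.225 = 60.7; c'Δl = 47.74; W sinα = 67.9
Σc'Δl = 178.5 kN/m; ΣN' = 537.8 kN/m; ΣW sinα = 190.3 kN/m
Resisting = 178.5 + 537.8·tan32.5° = 178.5 + 342.6 = 521.1 kN/m
FS = 521.1 / 190.3 = 2.739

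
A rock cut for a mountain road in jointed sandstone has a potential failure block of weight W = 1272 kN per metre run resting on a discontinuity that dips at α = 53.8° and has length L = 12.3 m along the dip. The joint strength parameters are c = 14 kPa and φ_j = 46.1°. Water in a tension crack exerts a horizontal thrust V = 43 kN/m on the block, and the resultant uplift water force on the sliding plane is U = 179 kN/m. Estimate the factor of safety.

FS = 0.69

Resolving the block weight along and normal to the plane and applying the Mohr–Coulomb strength on the joint:
N' = W cosα − U − V sinα = 1272·cos53.8° − 179 − 43·sin53.8° = 537.6 kN/m
Driving force T = W sinα + V cosα = 1272·sin53.8° + 43·cos53.8° = 1051.8 kN/m
Resisting force R = c·L + N'·tanφ_j = 14·12.3 + 537.6·tan46.1° = 172.2 + 558.6 = 730.8 kN/m
FS = R / T = 730.8 / 1051.8 = 0.695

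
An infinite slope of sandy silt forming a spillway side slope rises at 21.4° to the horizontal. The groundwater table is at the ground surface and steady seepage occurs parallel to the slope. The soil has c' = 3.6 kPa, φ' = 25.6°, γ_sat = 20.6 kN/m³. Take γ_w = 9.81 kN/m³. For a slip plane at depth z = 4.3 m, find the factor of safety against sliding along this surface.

FS = 0.76

With seepage parallel to the slope and the water table at the surface, the effective normal stress on the slip plane uses the buoyant unit weight γ' = γ_sat − γ_w while the driving shear stress uses γ_sat:
FS = [c' + γ' z cos²β tanφ'] / [γ_sat z sinβ cosβ]
γ' = 20.6 − 9.81 = 10.79 kN/m³
Numerator = 3.6 + 10.79·4.3·cos²21.4°·tan25.6° = 3.6 + 10.79·4.3·0.8669·0.4791 = 22.870 kPa
Denominator = 20.6·4.3·sin21.4°·cos21.4° = 20.6·4.3·0.3649·0.9311 = 30.092 kPa
FS = 22.870 / 30.092 = 0.760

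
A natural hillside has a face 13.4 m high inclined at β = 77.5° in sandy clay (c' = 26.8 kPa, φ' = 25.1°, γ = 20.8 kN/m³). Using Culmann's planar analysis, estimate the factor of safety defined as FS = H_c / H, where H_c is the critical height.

FS = 0.87

H_c = (4c'/γ) · sinβ cosφ' / [1 − cos(β − φ')]
    = (4·26.8/20.8) · sin77.5°·cos25.1° / [1 − cos52.4°]
    = 5.154 · 0.8841 / 0.3899 = 11.69 m
FS = H_c / H = 11.69 / 13.4 = 0.872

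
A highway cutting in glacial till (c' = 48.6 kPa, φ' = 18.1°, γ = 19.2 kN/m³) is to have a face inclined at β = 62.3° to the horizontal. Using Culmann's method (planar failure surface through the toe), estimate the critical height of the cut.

H_c = 30.10 m

Culmann's analysis gives the critical failure plane at α_cr = (β + φ')/2 = (62.3 + 18.1)/2 = 40.2°, and the critical height
H_c = (4c'/γ) · sinβ cosφ' / [1 − cos(β − φ')]
    = (4·48.6/19.2) · sin62.3°·cos18.1° / [1 − cos(44.2°)]
    = 10.125 · 0.8854·0.9505 / [1 − 0.7169]
    = 10.125 · 0.8416 / 0.2831
    = 30.10 m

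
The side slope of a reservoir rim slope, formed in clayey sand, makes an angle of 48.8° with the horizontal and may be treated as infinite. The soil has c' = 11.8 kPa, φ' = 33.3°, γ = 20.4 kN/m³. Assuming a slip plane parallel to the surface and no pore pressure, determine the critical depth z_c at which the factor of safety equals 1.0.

Setting FS = 1.00 in FS = [c' + γz cos²β tanφ'] / [γz sinβ cosβ] and solving for z:
z = c' / [γ cosβ (FS·sinβ − cosβ·tanφ')]
  = 11.8 / [20.4·cos48.8°·(1.00·sin48.8° − cos48.8°·tan33.3°)]
  = 11.8 / [20.4·0.6587·(1.00·0.7524 − 0.6587·0.6569)]
  = 11.8 / 4.2964 = 2.746 m

z_c = 2.75 m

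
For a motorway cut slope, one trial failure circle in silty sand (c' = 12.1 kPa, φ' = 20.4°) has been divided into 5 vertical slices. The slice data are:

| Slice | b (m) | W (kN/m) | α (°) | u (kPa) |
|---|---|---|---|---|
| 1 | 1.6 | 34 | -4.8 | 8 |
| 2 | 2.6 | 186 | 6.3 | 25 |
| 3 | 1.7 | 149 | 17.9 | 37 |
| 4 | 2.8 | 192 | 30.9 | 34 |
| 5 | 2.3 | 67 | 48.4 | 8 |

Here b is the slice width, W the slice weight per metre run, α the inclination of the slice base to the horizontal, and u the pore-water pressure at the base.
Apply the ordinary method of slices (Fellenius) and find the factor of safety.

FS = 1.23

Ordinary method of slices: FS = Σ[c'·Δl_i + (W_i cosα_i − u_i·Δl_i)·tanφ'] / Σ W_i sinα_i, with Δl_i = b_i / cosα_i.
Slice 1: Δl = 1.6/cos(-4.8°) = 1.606 m; N'_1 = 34·cos(-4.8°) − 8·1.606 = 21.0; c'Δl = 19.43; W sinα = -2.8
Slice 2: Δl = 2.6/cos6.3° = 2.616 m; N'_2 = 186·cos6.3° − 25·2.616 = 119.5; c'Δl = 31.65; W sinα = 20.4
Slice 3: Δl = 1.7/cos17.9° = 1.786 m; N'_3 = 149·cos17.9° − 37·1.786 = 75.7; c'Δl = 21.62; W sinα = 45.8
Slice 4: Δl = 2.8/cos30.9° = 3.263 m; N'_4 = 192·cos30.9° − 34·3.263 = 53.8; c'Δl = 39.48; W sinα = 98.6
Slice 5: Δl = 2.3/cos48.4° = 3.464 m; N'_5 = 67·cos48.4° − 8·3.464 = 16.8; c'Δl = 41.92; W sinα = 50.1
Σc'Δl = 154.1 kN/m; ΣN' = 286.8 kN/m; ΣW sinα = 212.1 kN/m
Resisting = 154.1 + 286.8·tan20.4° = 154.1 + 106.7 = 260.7 kN/m
FS = 260.7 / 212.1 = 1.230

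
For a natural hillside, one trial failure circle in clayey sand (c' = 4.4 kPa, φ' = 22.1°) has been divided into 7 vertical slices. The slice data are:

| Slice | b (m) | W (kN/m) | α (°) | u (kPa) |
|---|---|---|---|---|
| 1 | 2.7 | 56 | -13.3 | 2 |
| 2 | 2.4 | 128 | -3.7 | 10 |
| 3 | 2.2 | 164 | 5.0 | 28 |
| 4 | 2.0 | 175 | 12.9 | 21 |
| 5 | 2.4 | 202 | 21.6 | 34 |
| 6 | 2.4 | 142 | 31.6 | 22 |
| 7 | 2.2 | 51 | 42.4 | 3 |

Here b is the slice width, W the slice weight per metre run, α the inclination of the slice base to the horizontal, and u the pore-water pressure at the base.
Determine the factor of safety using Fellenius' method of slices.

FS = 1.44

Ordinary method of slices: FS = Σ[c'·Δl_i + (W_i cosα_i − u_i·Δl_i)·tanφ'] / Σ W_i sinα_i, with Δl_i = b_i / cosα_i.
Slice 1: Δl = 2.7/cos(-13.3°) = 2.774 m; N'_1 = 56·cos(-13.3°) − 2·2.774 = 48.9; c'Δl = 12.21; W sinα = -12.9
Slice 2: Δl = 2.4/cos(-3.7°) = 2.405 m; N'_2 = 128·cos(-3.7°) − 10·2.405 = 103.7; c'Δl = 10.58; W sinα = -8.3
Slice 3: Δl = 2.2/cos5.0° = 2.208 m; N'_3 = 164·cos5.0° − 28·2.208 = 101.5; c'Δl = 9.72; W sinα = 14.3
Slice 4: Δl = 2.0/cos12.9° = 2.052 m; N'_4 = 175·cos12.9° − 21·2.052 = 127.5; c'Δl = 9.03; W sinα = 39.1
Slice 5: Δl = 2.4/cos21.6° = 2.581 m; N'_5 = 202·cos21.6° − 34·2.581 = 100.1; c'Δl = 11.36; W sinα = 74.4
Slice 6: Δl = 2.4/cos31.6° = 2.818 m; N'_6 = 142·cos31.6° − 22·2.818 = 59.0; c'Δl = 12.40; W sinα = 74.4
Slice 7: Δl = 2.2/cos42.4° = 2.979 m; N'_7 = 51·cos42.4° − 3·2.979 = 28.7; c'Δl = 13.11; W sinα = 34.4
Σc'Δl = 78.4 kN/m; ΣN' = 569.4 kN/m; ΣW sinα = 215.4 kN/m
Resisting = 78.4 + 569.4·tan22.1° = 78.4 + 231.2 = 309.6 kN/m
FS = 309.6 / 215.4 = 1.438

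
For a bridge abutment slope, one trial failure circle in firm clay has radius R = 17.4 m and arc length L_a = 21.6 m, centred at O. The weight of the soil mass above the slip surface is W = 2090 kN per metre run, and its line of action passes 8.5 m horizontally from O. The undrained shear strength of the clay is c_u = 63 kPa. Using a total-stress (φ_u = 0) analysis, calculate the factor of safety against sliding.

Taking moments about the centre O, the resisting moment is provided by the undrained shear strength acting along the arc:
M_R = c_u·L_a·R = 63·21.60·17.4 = 23677.9 kN·m/m
M_D = W·d = 2090·8.5 = 17765.0 kN·m/m
FS = M_R / M_D = 23677.9 / 17765.0 = 1.333

FS = 1.33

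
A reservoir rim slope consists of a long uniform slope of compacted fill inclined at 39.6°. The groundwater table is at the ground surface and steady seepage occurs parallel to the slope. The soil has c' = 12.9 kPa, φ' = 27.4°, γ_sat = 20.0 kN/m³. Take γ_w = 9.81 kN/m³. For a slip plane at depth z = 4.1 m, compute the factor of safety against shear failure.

With seepage parallel to the slope and the water table at the surface, the effective normal stress on the slip plane uses the buoyant unit weight γ' = γ_sat − γ_w while the driving shear stress uses γ_sat:
FS = [c' + γ' z cos²β tanφ'] / [γ_sat z sinβ cosβ]
γ' = 20.0 − 9.81 = 10.19 kN/m³
Numerator = 12.9 + 10.19·4.1·cos²39.6°·tan27.4° = 12.9 + 10.19·4.1·0.5937·0.5184 = 25.757 kPa
Denominator = 20.0·4.1·sin39.6°·cos39.6° = 20.0·4.1·0.6374·0.7705 = 40.274 kPa
FS = 25.757 / 40.274 = 0.640

FS = 0.64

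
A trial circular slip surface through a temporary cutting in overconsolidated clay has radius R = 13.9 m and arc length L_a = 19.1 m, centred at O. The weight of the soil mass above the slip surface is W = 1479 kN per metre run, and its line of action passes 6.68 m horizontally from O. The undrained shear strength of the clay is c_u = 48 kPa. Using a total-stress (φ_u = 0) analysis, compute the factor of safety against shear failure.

Taking moments about the centre O, the resisting moment is provided by the undrained shear strength acting along the arc:
M_R = c_u·L_a·R = 48·19.10·13.9 = 12743.5 kN·m/m
M_D = W·d = 1479·6.68 = 9879.7 kN·m/m
FS = M_R / M_D = 12743.5 / 9879.7 = 1.290

FS = 1.29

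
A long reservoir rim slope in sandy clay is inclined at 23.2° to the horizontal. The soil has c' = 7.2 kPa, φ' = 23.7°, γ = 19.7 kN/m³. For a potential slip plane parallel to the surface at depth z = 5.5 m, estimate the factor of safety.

For an infinite slope with a slip plane parallel to the surface (no pore pressure): FS = [c' + γz cos²β tanφ'] / [γz sinβ cosβ].
γz = 19.7·5.5 = 108.35 kN/m²
Numerator = 7.2 + 108.35·cos²23.2°·tan23.7° = 7.2 + 108.35·0.8448·0.4390 = 47.381 kPa
Denominator = 108.35·sin23.2°·cos23.2° = 108.35·0.3939·0.9191 = 39.232 kPa
FS = 47.381 / 39.232 = 1.208

FS = 1.21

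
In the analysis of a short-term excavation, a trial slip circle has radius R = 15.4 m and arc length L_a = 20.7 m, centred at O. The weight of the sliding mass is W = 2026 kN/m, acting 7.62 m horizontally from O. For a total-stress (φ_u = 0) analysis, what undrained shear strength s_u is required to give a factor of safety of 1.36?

s_u = 65.9 kPa

FS = s_u·L_a·R / (W·d), so s_u = FS·W·d / (L_a·R).
s_u = 1.36·2026·7.62 / (20.70·15.4) = 20995.8 / 318.78 = 65.86 kPa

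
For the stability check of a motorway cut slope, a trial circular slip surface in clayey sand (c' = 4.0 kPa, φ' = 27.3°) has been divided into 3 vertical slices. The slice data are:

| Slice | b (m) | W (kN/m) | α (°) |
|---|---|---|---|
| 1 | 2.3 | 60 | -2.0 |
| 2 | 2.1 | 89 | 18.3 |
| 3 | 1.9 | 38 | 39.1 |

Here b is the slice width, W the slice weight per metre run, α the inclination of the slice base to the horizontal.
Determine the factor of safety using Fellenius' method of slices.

Ordinary method of slices: FS = Σ[c'·Δl_i + (W_i cosα_i)·tanφ'] / Σ W_i sinα_i, with Δl_i = b_i / cosα_i.
Slice 1: Δl = 2.3/cos(-2.0°) = 2.301 m; N'_1 = 60·cos(-2.0°) = 60.0; c'Δl = 9.21; W sinα = -2.1
Slice 2: Δl = 2.1/cos18.3° = 2.212 m; N'_2 = 89·cos18.3° = 84.5; c'Δl = 8.85; W sinα = 27.9
Slice 3: Δl = 1.9/cos39.1° = 2.448 m; N'_3 = 38·cos39.1° = 29.5; c'Δl = 9.79; W sinα = 24.0
Σc'Δl = 27.8 kN/m; ΣN' = 174.0 kN/m; ΣW sinα = 49.8 kN/m
Resisting = 27.8 + 174.0·tan27.3° = 27.8 + 89.8 = 117.6 kN/m
FS = 117.6 / 49.8 = 2.361

FS = 2.36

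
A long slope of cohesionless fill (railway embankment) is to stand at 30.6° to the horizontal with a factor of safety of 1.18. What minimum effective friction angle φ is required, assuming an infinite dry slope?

φ = 34.9°

FS = tanφ/tanβ ⇒ tanφ = FS · tanβ = 1.18 · tan30.6° = 0.6979
φ = arctan(0.6979) = 34.91°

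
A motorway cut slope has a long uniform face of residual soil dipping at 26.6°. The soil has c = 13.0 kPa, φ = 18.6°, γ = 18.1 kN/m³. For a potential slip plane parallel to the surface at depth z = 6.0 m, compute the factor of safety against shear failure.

For an infinite slope with a slip plane parallel to the surface (no pore pressure): FS = [c + γz cos²β tanφ] / [γz sinβ cosβ].
γz = 18.1·6.0 = 108.60 kN/m²
Numerator = 13.0 + 108.60·cos²26.6°·tan18.6° = 13.0 + 108.60·0.7995·0.3365 = 42.221 kPa
Denominator = 108.60·sin26.6°·cos26.6° = 108.60·0.4478·0.8942 = 43.480 kPa
FS = 42.221 / 43.480 = 0.971

FS = 0.97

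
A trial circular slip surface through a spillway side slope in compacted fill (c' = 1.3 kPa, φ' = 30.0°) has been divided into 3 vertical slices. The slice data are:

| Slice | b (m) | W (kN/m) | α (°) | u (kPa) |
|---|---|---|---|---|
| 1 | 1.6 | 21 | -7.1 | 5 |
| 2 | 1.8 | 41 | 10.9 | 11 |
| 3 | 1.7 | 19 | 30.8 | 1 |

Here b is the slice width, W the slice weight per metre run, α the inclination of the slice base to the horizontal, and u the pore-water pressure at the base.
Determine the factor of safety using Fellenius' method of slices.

FS = 2.30

Ordinary method of slices: FS = Σ[c'·Δl_i + (W_i cosα_i − u_i·Δl_i)·tanφ'] / Σ W_i sinα_i, with Δl_i = b_i / cosα_i.
Slice 1: Δl = 1.6/cos(-7.1°) = 1.612 m; N'_1 = 21·cos(-7.1°) − 5·1.612 = 12.8; c'Δl = 2.10; W sinα = -2.6
Slice 2: Δl = 1.8/cos10.9° = 1.833 m; N'_2 = 41·cos10.9° − 11·1.833 = 20.1; c'Δl = 2.38; W sinα = 7.8
Slice 3: Δl = 1.7/cos30.8° = 1.979 m; N'_3 = 19·cos30.8° − 1·1.979 = 14.3; c'Δl = 2.57; W sinα = 9.7
Σc'Δl = 7.1 kN/m; ΣN' = 47.2 kN/m; ΣW sinα = 14.9 kN/m
Resisting = 7.1 + 47.2·tan30.0° = 7.1 + 27.3 = 34.3 kN/m
FS = 34.3 / 14.9 = 2.305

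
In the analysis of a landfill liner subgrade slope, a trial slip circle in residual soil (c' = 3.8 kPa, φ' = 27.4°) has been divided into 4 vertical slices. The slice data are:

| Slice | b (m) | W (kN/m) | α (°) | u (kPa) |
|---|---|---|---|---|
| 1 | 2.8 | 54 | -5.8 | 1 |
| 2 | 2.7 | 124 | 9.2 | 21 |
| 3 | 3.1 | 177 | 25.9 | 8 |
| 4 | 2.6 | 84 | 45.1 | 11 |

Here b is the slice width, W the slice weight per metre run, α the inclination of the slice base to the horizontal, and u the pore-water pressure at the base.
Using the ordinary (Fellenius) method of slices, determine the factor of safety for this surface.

FS = 1.23

Ordinary method of slices: FS = Σ[c'·Δl_i + (W_i cosα_i − u_i·Δl_i)·tanφ'] / Σ W_i sinα_i, with Δl_i = b_i / cosα_i.
Slice 1: Δl = 2.8/cos(-5.8°) = 2.814 m; N'_1 = 54·cos(-5.8°) − 1·2.814 = 50.9; c'Δl = 10.69; W sinα = -5.5
Slice 2: Δl = 2.7/cos9.2° = 2.735 m; N'_2 = 124·cos9.2° − 21·2.735 = 65.0; c'Δl = 10.39; W sinα = 19.8
Slice 3: Δl = 3.1/cos25.9° = 3.446 m; N'_3 = 177·cos25.9° − 8·3.446 = 131.7; c'Δl = 13.10; W sinα = 77.3
Slice 4: Δl = 2.6/cos45.1° = 3.683 m; N'_4 = 84·cos45.1° − 11·3.683 = 18.8; c'Δl = 14.00; W sinα = 59.5
Σc'Δl = 48.2 kN/m; ΣN' = 266.3 kN/m; ΣW sinα = 151.2 kN/m
Resisting = 48.2 + 266.3·tan27.4° = 48.2 + 138.0 = 186.2 kN/m
FS = 186.2 / 151.2 = 1.232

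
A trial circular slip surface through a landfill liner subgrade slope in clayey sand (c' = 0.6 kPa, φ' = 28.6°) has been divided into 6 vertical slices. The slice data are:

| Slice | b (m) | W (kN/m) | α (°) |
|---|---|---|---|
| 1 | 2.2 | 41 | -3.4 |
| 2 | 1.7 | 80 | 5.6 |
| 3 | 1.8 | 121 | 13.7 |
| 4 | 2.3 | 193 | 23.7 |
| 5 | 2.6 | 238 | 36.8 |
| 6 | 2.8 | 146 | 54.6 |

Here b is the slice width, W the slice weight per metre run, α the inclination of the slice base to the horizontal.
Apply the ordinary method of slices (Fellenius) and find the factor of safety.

Ordinary method of slices: FS = Σ[c'·Δl_i + (W_i cosα_i)·tanφ'] / Σ W_i sinα_i, with Δl_i = b_i / cosα_i.
Slice 1: Δl = 2.2/cos(-3.4°) = 2.204 m; N'_1 = 41·cos(-3.4°) = 40.9; c'Δl = 1.32; W sinα = -2.4
Slice 2: Δl = 1.7/cos5.6° = 1.708 m; N'_2 = 80·cos5.6° = 79.6; c'Δl = 1.02; W sinα = 7.8
Slice 3: Δl = 1.8/cos13.7° = 1.853 m; N'_3 = 121·cos13.7° = 117.6; c'Δl = 1.11; W sinα = 28.7
Slice 4: Δl = 2.3/cos23.7° = 2.512 m; N'_4 = 193·cos23.7° = 176.7; c'Δl = 1.51; W sinα = 77.6
Slice 5: Δl = 2.6/cos36.8° = 3.247 m; N'_5 = 238·cos36.8° = 190.6; c'Δl = 1.95; W sinα = 142.6
Slice 6: Δl = 2.8/cos54.6° = 4.834 m; N'_6 = 146·cos54.6° = 84.6; c'Δl = 2.90; W sinα = 119.0
Σc'Δl = 9.8 kN/m; ΣN' = 690.0 kN/m; ΣW sinα = 373.2 kN/m
Resisting = 9.8 + 690.0·tan28.6° = 9.8 + 376.2 = 386.0 kN/m
FS = 386.0 / 373.2 = 1.034

FS = 1.03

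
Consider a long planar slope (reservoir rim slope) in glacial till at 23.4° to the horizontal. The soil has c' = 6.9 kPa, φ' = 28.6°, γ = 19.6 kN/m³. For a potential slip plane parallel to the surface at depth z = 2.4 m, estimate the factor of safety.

FS = 1.66

For an infinite slope with a slip plane parallel to the surface (no pore pressure): FS = [c' + γz cos²β tanφ'] / [γz sinβ cosβ].
γz = 19.6·2.4 = 47.04 kN/m²
Numerator = 6.9 + 47.04·cos²23.4°·tan28.6° = 6.9 + 47.04·0.8423·0.5452 = 28.502 kPa
Denominator = 47.04·sin23.4°·cos23.4° = 47.04·0.3971·0.9178 = 17.145 kPa
FS = 28.502 / 17.145 = 1.662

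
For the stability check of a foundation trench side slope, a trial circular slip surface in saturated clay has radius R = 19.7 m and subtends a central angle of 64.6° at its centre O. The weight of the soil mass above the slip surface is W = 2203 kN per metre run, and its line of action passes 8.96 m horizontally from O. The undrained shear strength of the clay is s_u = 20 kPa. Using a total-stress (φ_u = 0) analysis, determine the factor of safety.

Taking moments about the centre O, the resisting moment is provided by the undrained shear strength acting along the arc:
Arc length L_a = R·θ = 19.7·(64.6°·π/180) = 19.7·1.1275 = 22.21 m
M_R = s_u·L_a·R = 20·22.21·19.7 = 8751.3 kN·m/m
M_D = W·d = 2203·8.96 = 19738.9 kN·m/m
FS = M_R / M_D = 8751.3 / 19738.9 = 0.443

FS = 0.44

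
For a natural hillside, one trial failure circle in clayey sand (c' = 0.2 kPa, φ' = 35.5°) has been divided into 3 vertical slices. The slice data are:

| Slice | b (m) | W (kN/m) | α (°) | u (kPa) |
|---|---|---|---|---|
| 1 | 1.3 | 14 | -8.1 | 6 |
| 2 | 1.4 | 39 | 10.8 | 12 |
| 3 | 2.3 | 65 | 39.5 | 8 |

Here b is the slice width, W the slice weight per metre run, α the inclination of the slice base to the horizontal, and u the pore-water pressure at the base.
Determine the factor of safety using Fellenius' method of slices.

Ordinary method of slices: FS = Σ[c'·Δl_i + (W_i cosα_i − u_i·Δl_i)·tanφ'] / Σ W_i sinα_i, with Δl_i = b_i / cosα_i.
Slice 1: Δl = 1.3/cos(-8.1°) = 1.313 m; N'_1 = 14·cos(-8.1°) − 6·1.313 = 6.0; c'Δl = 0.26; W sinα = -2.0
Slice 2: Δl = 1.4/cos10.8° = 1.425 m; N'_2 = 39·cos10.8° − 12·1.425 = 21.2; c'Δl = 0.29; W sinα = 7.3
Slice 3: Δl = 2.3/cos39.5° = 2.981 m; N'_3 = 65·cos39.5° − 8·2.981 = 26.3; c'Δl = 0.60; W sinα = 41.3
Σc'Δl = 1.1 kN/m; ΣN' = 53.5 kN/m; ΣW sinα = 46.7 kN/m
Resisting = 1.1 + 53.5·tan35.5° = 1.1 + 38.2 = 39.3 kN/m
FS = 39.3 / 46.7 = 0.842

FS = 0.84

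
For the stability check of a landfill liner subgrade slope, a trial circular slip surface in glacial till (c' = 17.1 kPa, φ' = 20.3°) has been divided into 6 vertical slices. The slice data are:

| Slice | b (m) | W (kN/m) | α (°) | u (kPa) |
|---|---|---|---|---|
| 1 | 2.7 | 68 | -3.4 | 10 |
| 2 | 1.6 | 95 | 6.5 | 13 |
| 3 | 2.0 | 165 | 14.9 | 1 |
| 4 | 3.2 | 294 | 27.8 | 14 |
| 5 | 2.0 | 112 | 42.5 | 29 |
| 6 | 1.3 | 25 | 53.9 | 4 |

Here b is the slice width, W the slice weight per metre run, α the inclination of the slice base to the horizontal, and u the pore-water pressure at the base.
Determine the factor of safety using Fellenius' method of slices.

Ordinary method of slices: FS = Σ[c'·Δl_i + (W_i cosα_i − u_i·Δl_i)·tanφ'] / Σ W_i sinα_i, with Δl_i = b_i / cosα_i.
Slice 1: Δl = 2.7/cos(-3.4°) = 2.705 m; N'_1 = 68·cos(-3.4°) − 10·2.705 = 40.8; c'Δl = 46.25; W sinα = -4.0
Slice 2: Δl = 1.6/cos6.5° = 1.610 m; N'_2 = 95·cos6.5° − 13·1.610 = 73.5; c'Δl = 27.54; W sinα = 10.8
Slice 3: Δl = 2.0/cos14.9° = 2.070 m; N'_3 = 165·cos14.9° − 1·2.070 = 157.4; c'Δl = 35.39; W sinα = 42.4
Slice 4: Δl = 3.2/cos27.8° = 3.618 m; N'_4 = 294·cos27.8° − 14·3.618 = 209.4; c'Δl = 61.86; W sinα = 137.1
Slice 5: Δl = 2.0/cos42.5° = 2.713 m; N'_5 = 112·cos42.5° − 29·2.713 = 3.9; c'Δl = 46.39; W sinα = 75.7
Slice 6: Δl = 1.3/cos53.9° = 2.206 m; N'_6 = 25·cos53.9° − 4·2.206 = 5.9; c'Δl = 37.73; W sinα = 20.2
Σc'Δl = 255.2 kN/m; ΣN' = 490.9 kN/m; ΣW sinα = 282.1 kN/m
Resisting = 255.2 + 490.9·tan20.3° = 255.2 + 181.6 = 436.7 kN/m
FS = 436.7 / 282.1 = 1.548

FS = 1.55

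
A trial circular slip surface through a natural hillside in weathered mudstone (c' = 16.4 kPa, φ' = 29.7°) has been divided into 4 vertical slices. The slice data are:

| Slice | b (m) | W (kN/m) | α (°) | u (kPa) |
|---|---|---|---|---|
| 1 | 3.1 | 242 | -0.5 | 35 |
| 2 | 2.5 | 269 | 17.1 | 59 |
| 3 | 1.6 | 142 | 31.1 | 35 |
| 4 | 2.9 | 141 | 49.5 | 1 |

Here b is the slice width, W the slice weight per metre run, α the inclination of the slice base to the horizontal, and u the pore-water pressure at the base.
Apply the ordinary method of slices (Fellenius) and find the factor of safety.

Ordinary method of slices: FS = Σ[c'·Δl_i + (W_i cosα_i − u_i·Δl_i)·tanφ'] / Σ W_i sinα_i, with Δl_i = b_i / cosα_i.
Slice 1: Δl = 3.1/cos(-0.5°) = 3.100 m; N'_1 = 242·cos(-0.5°) − 35·3.100 = 133.5; c'Δl = 50.84; W sinα = -2.1
Slice 2: Δl = 2.5/cos17.1° = 2.616 m; N'_2 = 269·cos17.1° − 59·2.616 = 102.8; c'Δl = 42.90; W sinα = 79.1
Slice 3: Δl = 1.6/cos31.1° = 1.869 m; N'_3 = 142·cos31.1° − 35·1.869 = 56.2; c'Δl = 30.64; W sinα = 73.3
Slice 4: Δl = 2.9/cos49.5° = 4.465 m; N'_4 = 141·cos49.5° − 1·4.465 = 87.1; c'Δl = 73.23; W sinα = 107.2
Σc'Δl = 197.6 kN/m; ΣN' = 379.6 kN/m; ΣW sinα = 257.5 kN/m
Resisting = 197.6 + 379.6·tan29.7° = 197.6 + 216.5 = 414.1 kN/m
FS = 414.1 / 257.5 = 1.608

FS = 1.61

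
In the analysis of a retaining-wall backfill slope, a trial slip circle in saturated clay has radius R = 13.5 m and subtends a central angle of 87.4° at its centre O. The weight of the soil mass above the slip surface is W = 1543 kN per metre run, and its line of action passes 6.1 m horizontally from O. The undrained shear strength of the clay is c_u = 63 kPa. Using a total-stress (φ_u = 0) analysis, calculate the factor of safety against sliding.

Taking moments about the centre O, the resisting moment is provided by the undrained shear strength acting along the arc:
Arc length L_a = R·θ = 13.5·(87.4°·π/180) = 13.5·1.5254 = 20.59 m
M_R = c_u·L_a·R = 63·20.59·13.5 = 17514.5 kN·m/m
M_D = W·d = 1543·6.1 = 9412.3 kN·m/m
FS = M_R / M_D = 17514.5 / 9412.3 = 1.861

FS = 1.86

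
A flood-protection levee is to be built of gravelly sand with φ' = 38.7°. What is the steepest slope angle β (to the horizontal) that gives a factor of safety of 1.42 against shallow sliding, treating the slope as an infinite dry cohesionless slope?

β = 29.4°

For an infinite dry cohesionless slope FS = tanφ'/tanβ, so tanβ = tanφ' / FS.
tanβ = tan38.7° / 1.42 = 0.8012 / 1.42 = 0.5642
β = arctan(0.5642) = 29.43°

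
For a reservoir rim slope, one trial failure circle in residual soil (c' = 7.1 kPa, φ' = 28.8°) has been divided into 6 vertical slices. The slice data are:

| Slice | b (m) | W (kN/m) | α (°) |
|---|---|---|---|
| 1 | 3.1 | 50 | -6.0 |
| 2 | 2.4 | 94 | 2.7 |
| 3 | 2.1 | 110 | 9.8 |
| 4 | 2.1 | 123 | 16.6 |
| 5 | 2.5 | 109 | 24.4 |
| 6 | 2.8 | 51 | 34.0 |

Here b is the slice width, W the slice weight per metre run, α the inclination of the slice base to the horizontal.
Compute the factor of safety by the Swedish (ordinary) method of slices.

FS = 3.12

Ordinary method of slices: FS = Σ[c'·Δl_i + (W_i cosα_i)·tanφ'] / Σ W_i sinα_i, with Δl_i = b_i / cosα_i.
Slice 1: Δl = 3.1/cos(-6.0°) = 3.117 m; N'_1 = 50·cos(-6.0°) = 49.7; c'Δl = 22.13; W sinα = -5.2
Slice 2: Δl = 2.4/cos2.7° = 2.403 m; N'_2 = 94·cos2.7° = 93.9; c'Δl = 17.06; W sinα = 4.4
Slice 3: Δl = 2.1/cos9.8° = 2.131 m; N'_3 = 110·cos9.8° = 108.4; c'Δl = 15.13; W sinα = 18.7
Slice 4: Δl = 2.1/cos16.6° = 2.191 m; N'_4 = 123·cos16.6° = 117.9; c'Δl = 15.56; W sinα = 35.1
Slice 5: Δl = 2.5/cos24.4° = 2.745 m; N'_5 = 109·cos24.4° = 99.3; c'Δl = 19.49; W sinα = 45.0
Slice 6: Δl = 2.8/cos34.0° = 3.377 m; N'_6 = 51·cos34.0° = 42.3; c'Δl = 23.98; W sinα = 28.5
Σc'Δl = 113.3 kN/m; ΣN' = 511.4 kN/m; ΣW sinα = 126.6 kN/m
Resisting = 113.3 + 511.4·tan28.8° = 113.3 + 281.2 = 394.5 kN/m
FS = 394.5 / 126.6 = 3.116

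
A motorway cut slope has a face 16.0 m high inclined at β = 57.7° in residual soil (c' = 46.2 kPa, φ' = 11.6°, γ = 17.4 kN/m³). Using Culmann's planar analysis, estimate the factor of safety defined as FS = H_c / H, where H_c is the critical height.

H_c = (4c'/γ) · sinβ cosφ' / [1 − cos(β − φ')]
    = (4·46.2/17.4) · sin57.7°·cos11.6° / [1 − cos46.1°]
    = 10.621 · 0.8280 / 0.3066 = 28.68 m
FS = H_c / H = 28.68 / 16.0 = 1.793

FS = 1.79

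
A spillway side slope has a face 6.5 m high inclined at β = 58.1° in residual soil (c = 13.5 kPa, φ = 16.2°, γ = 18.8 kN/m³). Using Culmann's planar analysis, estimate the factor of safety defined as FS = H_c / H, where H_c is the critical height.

FS = 1.41

H_c = (4c/γ) · sinβ cosφ / [1 − cos(β − φ)]
    = (4·13.5/18.8) · sin58.1°·cos16.2° / [1 − cos41.9°]
    = 2.872 · 0.8153 / 0.2557 = 9.16 m
FS = H_c / H = 9.16 / 6.5 = 1.409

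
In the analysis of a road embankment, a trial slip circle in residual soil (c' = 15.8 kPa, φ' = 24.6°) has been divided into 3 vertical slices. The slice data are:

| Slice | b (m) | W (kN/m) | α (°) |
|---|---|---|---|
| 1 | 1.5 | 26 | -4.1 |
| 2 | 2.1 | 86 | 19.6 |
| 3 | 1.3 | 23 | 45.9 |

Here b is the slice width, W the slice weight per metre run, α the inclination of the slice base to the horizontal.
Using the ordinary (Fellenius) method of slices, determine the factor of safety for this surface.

FS = 3.33

Ordinary method of slices: FS = Σ[c'·Δl_i + (W_i cosα_i)·tanφ'] / Σ W_i sinα_i, with Δl_i = b_i / cosα_i.
Slice 1: Δl = 1.5/cos(-4.1°) = 1.504 m; N'_1 = 26·cos(-4.1°) = 25.9; c'Δl = 23.76; W sinα = -1.9
Slice 2: Δl = 2.1/cos19.6° = 2.229 m; N'_2 = 86·cos19.6° = 81.0; c'Δl = 35.22; W sinα = 28.8
Slice 3: Δl = 1.3/cos45.9° = 1.868 m; N'_3 = 23·cos45.9° = 16.0; c'Δl = 29.52; W sinα = 16.5
Σc'Δl = 88.5 kN/m; ΣN' = 123.0 kN/m; ΣW sinα = 43.5 kN/m
Resisting = 88.5 + 123.0·tan24.6° = 88.5 + 56.3 = 144.8 kN/m
FS = 144.8 / 43.5 = 3.328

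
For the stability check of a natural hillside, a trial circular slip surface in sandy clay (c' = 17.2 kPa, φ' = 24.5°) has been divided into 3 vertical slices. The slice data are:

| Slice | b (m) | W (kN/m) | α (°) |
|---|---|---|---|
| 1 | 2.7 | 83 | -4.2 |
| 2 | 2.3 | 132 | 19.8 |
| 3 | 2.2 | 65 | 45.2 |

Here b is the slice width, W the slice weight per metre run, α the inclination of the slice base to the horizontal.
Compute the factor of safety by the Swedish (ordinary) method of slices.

FS = 3.04

Ordinary method of slices: FS = Σ[c'·Δl_i + (W_i cosα_i)·tanφ'] / Σ W_i sinα_i, with Δl_i = b_i / cosα_i.
Slice 1: Δl = 2.7/cos(-4.2°) = 2.707 m; N'_1 = 83·cos(-4.2°) = 82.8; c'Δl = 46.57; W sinα = -6.1
Slice 2: Δl = 2.3/cos19.8° = 2.445 m; N'_2 = 132·cos19.8° = 124.2; c'Δl = 42.05; W sinα = 44.7
Slice 3: Δl = 2.2/cos45.2° = 3.122 m; N'_3 = 65·cos45.2° = 45.8; c'Δl = 53.70; W sinα = 46.1
Σc'Δl = 142.3 kN/m; ΣN' = 252.8 kN/m; ΣW sinα = 84.8 kN/m
Resisting = 142.3 + 252.8·tan24.5° = 142.3 + 115.2 = 257.5 kN/m
FS = 257.5 / 84.8 = 3.038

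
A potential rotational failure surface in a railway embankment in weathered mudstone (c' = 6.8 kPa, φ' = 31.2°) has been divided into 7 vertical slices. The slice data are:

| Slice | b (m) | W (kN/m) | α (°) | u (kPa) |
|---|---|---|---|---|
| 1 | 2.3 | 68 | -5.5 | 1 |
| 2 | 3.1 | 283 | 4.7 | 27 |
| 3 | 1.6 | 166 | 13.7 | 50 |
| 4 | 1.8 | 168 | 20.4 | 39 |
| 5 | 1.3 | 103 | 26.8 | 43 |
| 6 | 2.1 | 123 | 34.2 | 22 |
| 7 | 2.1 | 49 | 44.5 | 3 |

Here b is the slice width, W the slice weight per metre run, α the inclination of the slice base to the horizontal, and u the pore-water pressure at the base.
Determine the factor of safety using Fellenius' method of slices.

FS = 1.61

Ordinary method of slices: FS = Σ[c'·Δl_i + (W_i cosα_i − u_i·Δl_i)·tanφ'] / Σ W_i sinα_i, with Δl_i = b_i / cosα_i.
Slice 1: Δl = 2.3/cos(-5.5°) = 2.311 m; N'_1 = 68·cos(-5.5°) − 1·2.311 = 65.4; c'Δl = 15.71; W sinα = -6.5
Slice 2: Δl = 3.1/cos4.7° = 3.110 m; N'_2 = 283·cos4.7° − 27·3.110 = 198.1; c'Δl = 21.15; W sinα = 23.2
Slice 3: Δl = 1.6/cos13.7° = 1.647 m; N'_3 = 166·cos13.7° − 50·1.647 = 78.9; c'Δl = 11.20; W sinα = 39.3
Slice 4: Δl = 1.8/cos20.4° = 1.920 m; N'_4 = 168·cos20.4° − 39·1.920 = 82.6; c'Δl = 13.06; W sinα = 58.6
Slice 5: Δl = 1.3/cos26.8° = 1.456 m; N'_5 = 103·cos26.8° − 43·1.456 = 29.3; c'Δl = 9.90; W sinα = 46.4
Slice 6: Δl = 2.1/cos34.2° = 2.539 m; N'_6 = 123·cos34.2° − 22·2.539 = 45.9; c'Δl = 17.27; W sinα = 69.1
Slice 7: Δl = 2.1/cos44.5° = 2.944 m; N'_7 = 49·cos44.5° − 3·2.944 = 26.1; c'Δl = 20.02; W sinα = 34.3
Σc'Δl = 108.3 kN/m; ΣN' = 526.2 kN/m; ΣW sinα = 264.5 kN/m
Resisting = 108.3 + 526.2·tan31.2° = 108.3 + 318.7 = 427.0 kN/m
FS = 427.0 / 264.5 = 1.615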